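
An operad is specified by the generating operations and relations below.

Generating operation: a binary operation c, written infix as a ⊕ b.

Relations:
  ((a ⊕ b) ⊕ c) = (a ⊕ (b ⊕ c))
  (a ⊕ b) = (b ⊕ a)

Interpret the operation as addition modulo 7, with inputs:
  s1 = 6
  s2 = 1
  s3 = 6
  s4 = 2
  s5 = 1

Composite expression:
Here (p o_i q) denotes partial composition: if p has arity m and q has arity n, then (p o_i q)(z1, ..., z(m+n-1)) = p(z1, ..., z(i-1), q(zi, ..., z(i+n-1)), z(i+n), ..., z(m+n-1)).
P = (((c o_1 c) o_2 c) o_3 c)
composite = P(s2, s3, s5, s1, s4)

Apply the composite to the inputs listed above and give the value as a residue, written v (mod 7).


2 (mod 7)

(s5 ⊕ s1) = 0
(s3 ⊕ (s5 ⊕ s1)) = 6
(s2 ⊕ (s3 ⊕ (s5 ⊕ s1))) = 0
((s2 ⊕ (s3 ⊕ (s5 ⊕ s1))) ⊕ s4) = 2


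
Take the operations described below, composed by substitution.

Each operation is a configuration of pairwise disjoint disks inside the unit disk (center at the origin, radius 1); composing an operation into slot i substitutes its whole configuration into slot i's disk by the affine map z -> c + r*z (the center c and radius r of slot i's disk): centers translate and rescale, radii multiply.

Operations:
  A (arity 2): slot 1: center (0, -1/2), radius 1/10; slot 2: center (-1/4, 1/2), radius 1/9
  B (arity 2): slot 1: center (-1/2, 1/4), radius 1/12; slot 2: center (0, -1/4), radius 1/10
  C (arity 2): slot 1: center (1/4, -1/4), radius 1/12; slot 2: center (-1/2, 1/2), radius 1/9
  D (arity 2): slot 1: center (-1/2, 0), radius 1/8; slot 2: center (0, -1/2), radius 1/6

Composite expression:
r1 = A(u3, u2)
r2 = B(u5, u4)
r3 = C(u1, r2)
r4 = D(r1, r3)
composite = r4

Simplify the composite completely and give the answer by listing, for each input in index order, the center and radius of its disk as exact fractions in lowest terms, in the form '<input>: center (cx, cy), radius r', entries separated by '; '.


u1: center (1/24, -13/24), radius 1/72; u2: center (-17/32, 1/16), radius 1/72; u3: center (-1/2, -1/16), radius 1/80; u4: center (-1/12, -91/216), radius 1/540; u5: center (-5/54, -89/216), radius 1/648

Each u-disk chains the slot maps above it in D; radii multiply.
u3: after 2 affine steps, its disk has center (-1/2, -1/16), radius 1/80
u2: after 2 affine steps, its disk has center (-17/32, 1/16), radius 1/72
u1: after 2 affine steps, its disk has center (1/24, -13/24), radius 1/72
u5: after 3 affine steps, its disk has center (-5/54, -89/216), radius 1/648
u4: after 3 affine steps, its disk has center (-1/12, -91/216), radius 1/540


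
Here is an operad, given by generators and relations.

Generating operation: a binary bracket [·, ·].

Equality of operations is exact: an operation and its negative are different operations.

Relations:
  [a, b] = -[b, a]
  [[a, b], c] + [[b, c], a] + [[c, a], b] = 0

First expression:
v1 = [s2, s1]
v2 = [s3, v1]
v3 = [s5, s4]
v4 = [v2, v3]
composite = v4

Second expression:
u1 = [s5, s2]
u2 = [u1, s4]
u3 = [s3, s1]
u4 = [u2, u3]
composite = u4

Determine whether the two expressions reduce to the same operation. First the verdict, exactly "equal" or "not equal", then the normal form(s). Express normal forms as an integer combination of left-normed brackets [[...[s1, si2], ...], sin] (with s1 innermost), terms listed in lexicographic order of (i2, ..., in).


The first composite normalizes to -[[[[s1, s2], s3], s4], s5] + [[[[s1, s2], s3], s5], s4]
The second composite normalizes to -[[[[s1, s3], s2], s5], s4] + [[[[s1, s3], s4], s2], s5] - [[[[s1, s3], s4], s5], s2] + [[[[s1, s3], s5], s2], s4]
Distinct normal forms: not equal.

not equal: they reduce to -[[[[s1, s2], s3], s4], s5] + [[[[s1, s2], s3], s5], s4] and -[[[[s1, s3], s2], s5], s4] + [[[[s1, s3], s4], s2], s5] - [[[[s1, s3], s4], s5], s2] + [[[[s1, s3], s5], s2], s4]


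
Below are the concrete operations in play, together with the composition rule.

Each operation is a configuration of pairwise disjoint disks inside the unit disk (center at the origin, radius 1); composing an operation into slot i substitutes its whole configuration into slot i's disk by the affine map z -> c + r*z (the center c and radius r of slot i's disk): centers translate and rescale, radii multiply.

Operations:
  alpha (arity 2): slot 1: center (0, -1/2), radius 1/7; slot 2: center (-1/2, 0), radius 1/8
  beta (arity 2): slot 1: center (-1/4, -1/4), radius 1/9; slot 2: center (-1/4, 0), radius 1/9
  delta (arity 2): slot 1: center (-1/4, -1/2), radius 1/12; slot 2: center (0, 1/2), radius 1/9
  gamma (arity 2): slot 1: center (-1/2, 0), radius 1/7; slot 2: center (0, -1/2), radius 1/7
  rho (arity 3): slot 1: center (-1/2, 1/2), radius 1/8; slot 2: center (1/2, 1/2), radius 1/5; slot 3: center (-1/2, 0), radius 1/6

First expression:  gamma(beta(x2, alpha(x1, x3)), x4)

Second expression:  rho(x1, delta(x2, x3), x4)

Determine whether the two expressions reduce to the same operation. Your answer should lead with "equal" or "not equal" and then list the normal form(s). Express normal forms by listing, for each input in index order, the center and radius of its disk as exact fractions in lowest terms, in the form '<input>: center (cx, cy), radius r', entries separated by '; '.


not equal — first x1: center (-15/28, -1/126), radius 1/441; x2: center (-15/28, -1/28), radius 1/63; x3: center (-137/252, 0), radius 1/504; x4: center (0, -1/2), radius 1/7, second x1: center (-1/2, 1/2), radius 1/8; x2: center (9/20, 2/5), radius 1/60; x3: center (1/2, 3/5), radius 1/45; x4: center (-1/2, 0), radius 1/6


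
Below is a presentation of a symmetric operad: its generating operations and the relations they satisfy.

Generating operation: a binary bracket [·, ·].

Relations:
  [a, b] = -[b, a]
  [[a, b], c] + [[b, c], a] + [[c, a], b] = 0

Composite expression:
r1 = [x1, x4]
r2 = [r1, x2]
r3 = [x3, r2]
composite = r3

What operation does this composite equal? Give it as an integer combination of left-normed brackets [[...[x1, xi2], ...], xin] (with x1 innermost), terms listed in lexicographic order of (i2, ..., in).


-[[[x1, x4], x2], x3]

Left-normed coefficients sit on the x1-initial expansion words.
Composite bracket: [x3, [[x1, x4], x2]]
Full expansion: 8 signed words from ab - ba (2^3 = 8).
Collect the words opening with x1:
  the word x1x4x2x3 carries sign -1 and contributes -[[[x1, x4], x2], x3]


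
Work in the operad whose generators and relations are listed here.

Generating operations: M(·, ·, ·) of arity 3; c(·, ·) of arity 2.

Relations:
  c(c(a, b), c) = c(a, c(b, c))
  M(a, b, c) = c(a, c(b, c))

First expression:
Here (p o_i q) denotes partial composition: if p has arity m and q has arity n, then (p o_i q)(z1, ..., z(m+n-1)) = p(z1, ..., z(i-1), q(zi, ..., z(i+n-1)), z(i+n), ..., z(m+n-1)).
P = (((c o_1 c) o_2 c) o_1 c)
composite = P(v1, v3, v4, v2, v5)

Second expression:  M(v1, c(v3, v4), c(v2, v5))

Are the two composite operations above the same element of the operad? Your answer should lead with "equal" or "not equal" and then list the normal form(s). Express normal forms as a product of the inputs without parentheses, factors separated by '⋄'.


equal: each reduces to v1 ⋄ v3 ⋄ v4 ⋄ v2 ⋄ v5

Normal form of the first expression: v1 ⋄ v3 ⋄ v4 ⋄ v2 ⋄ v5
Normal form of the second expression: v1 ⋄ v3 ⋄ v4 ⋄ v2 ⋄ v5
Identical normal forms: equal.


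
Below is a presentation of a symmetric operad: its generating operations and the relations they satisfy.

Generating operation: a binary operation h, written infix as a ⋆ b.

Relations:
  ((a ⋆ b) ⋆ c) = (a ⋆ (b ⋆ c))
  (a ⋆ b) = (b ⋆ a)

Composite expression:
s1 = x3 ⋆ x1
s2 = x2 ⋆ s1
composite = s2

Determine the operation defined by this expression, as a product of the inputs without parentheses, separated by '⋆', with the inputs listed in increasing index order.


x1 ⋆ x2 ⋆ x3

Key point: h commutes, so take the x-inputs in any fixed order.
(x3 ⋆ x1) spells out as x3 ⋆ x1
(x2 ⋆ (x3 ⋆ x1)) spells out as x2 ⋆ x3 ⋆ x1
sorting the factors by input index: x1 ⋆ x2 ⋆ x3


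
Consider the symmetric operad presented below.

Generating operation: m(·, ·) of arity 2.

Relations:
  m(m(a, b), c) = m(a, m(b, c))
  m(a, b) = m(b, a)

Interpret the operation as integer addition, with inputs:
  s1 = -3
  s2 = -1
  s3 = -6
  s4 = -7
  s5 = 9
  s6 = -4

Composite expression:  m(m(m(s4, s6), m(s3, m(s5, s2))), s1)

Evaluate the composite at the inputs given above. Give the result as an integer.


m(s4, s6) = -11
m(s5, s2) = 8
m(s3, m(s5, s2)) = 2
m(m(s4, s6), m(s3, m(s5, s2))) = -9
m(m(m(s4, s6), m(s3, m(s5, s2))), s1) = -12

-12


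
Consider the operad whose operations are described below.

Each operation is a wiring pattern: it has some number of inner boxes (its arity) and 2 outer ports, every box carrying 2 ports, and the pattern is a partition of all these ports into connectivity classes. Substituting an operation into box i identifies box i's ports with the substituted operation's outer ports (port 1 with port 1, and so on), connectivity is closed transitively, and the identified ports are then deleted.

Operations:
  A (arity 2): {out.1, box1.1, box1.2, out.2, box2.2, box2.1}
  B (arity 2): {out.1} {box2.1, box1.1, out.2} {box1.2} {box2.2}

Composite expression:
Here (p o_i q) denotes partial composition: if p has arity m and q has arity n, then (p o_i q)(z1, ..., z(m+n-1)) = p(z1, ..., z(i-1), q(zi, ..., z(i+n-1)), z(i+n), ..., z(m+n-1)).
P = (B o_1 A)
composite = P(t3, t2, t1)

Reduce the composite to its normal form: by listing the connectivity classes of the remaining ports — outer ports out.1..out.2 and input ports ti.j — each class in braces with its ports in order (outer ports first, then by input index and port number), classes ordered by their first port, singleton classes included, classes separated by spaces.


Connectivity passes through glued B-boundaries; trace each wire chain.
after A, the pattern on (t3, t2) reads {out.1, out.2, t2.1, t2.2, t3.1, t3.2} (out.j = its outer ports)
after B, the pattern on (t3, t2, t1) reads {out.1} {out.2, t1.1, t2.1, t2.2, t3.1, t3.2} {t1.2} (out.j = its outer ports)

{out.1} {out.2, t1.1, t2.1, t2.2, t3.1, t3.2} {t1.2}


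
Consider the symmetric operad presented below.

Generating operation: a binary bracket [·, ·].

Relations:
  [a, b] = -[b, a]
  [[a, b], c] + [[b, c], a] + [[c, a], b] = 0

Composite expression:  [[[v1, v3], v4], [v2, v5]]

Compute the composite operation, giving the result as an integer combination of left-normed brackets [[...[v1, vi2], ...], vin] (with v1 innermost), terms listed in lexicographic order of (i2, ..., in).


[[[[v1, v3], v4], v2], v5] - [[[[v1, v3], v4], v5], v2]

A multilinear Lie element is pinned by v1-initial words (v1 innermost).
Composite bracket: [[[v1, v3], v4], [v2, v5]]
Under [a, b] = ab - ba we get 16 signed associative words (2^4 = 16).
Coefficients come from the v1-initial words:
  the word v1v3v4v2v5 carries sign +1 and contributes +[[[[v1, v3], v4], v2], v5]
  the word v1v3v4v5v2 carries sign -1 and contributes -[[[[v1, v3], v4], v5], v2]


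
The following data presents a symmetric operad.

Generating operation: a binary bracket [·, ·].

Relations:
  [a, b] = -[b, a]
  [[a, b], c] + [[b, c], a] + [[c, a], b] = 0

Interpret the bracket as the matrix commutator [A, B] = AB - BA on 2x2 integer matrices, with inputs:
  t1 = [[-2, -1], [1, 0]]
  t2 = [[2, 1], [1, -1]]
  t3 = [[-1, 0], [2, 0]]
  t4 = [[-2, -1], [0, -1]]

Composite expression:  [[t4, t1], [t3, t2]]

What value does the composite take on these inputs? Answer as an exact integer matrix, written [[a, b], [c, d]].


[[-6, -2], [10, 6]]

[t4, t1] = [[-1, -1], [1, 1]]
[t3, t2] = [[-2, -1], [7, 2]]
[[t4, t1], [t3, t2]] = [[-6, -2], [10, 6]]


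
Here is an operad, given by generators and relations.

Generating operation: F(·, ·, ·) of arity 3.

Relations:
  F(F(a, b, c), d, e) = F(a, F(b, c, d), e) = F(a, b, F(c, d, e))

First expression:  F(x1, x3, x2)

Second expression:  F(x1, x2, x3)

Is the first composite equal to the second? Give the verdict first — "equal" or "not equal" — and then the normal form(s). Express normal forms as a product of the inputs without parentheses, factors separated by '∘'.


not equal; first: x1 ∘ x3 ∘ x2; second: x1 ∘ x2 ∘ x3

The first expression reduces to x1 ∘ x3 ∘ x2
The second expression reduces to x1 ∘ x2 ∘ x3
Distinct normal forms: not equal.


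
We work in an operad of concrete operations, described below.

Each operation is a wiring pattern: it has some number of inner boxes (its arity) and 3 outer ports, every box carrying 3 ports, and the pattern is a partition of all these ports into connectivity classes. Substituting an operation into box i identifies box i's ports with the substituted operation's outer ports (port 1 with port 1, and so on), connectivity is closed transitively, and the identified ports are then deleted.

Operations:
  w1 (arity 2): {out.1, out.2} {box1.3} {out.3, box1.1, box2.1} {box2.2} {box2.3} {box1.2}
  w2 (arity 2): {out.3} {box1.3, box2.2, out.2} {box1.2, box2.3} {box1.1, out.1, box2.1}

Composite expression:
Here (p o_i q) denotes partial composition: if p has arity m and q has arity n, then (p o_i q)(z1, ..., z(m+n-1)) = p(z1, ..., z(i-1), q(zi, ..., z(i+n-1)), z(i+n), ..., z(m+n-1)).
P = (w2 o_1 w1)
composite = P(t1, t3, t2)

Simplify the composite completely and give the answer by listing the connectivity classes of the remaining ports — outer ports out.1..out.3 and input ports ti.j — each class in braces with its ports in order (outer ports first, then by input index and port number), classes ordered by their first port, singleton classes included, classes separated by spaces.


Two ports join when wires chain via w2-identified ports.
w1 over (t1, t3) gives {out.1, out.2} {out.3, t1.1, t3.1} {t1.2} {t1.3} {t3.2} {t3.3}, out.j being that stage's outer ports
w2 over (t1, t3, t2) gives {out.1, t2.1, t2.3} {out.2, t1.1, t2.2, t3.1} {out.3} {t1.2} {t1.3} {t3.2} {t3.3}, out.j being that stage's outer ports

{out.1, t2.1, t2.3} {out.2, t1.1, t2.2, t3.1} {out.3} {t1.2} {t1.3} {t3.2} {t3.3}


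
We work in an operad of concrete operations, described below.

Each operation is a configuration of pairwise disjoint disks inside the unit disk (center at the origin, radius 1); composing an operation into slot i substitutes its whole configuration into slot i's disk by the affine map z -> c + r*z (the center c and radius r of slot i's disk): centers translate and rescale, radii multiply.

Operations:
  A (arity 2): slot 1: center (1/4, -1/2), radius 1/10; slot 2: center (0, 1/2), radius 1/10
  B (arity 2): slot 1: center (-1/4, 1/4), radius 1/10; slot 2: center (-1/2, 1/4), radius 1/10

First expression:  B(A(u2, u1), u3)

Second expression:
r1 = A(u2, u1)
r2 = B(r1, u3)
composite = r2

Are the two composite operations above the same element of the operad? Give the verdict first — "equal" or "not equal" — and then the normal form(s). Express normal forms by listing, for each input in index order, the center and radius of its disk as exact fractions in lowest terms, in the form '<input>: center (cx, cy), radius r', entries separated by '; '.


equal; both compose to u1: center (-1/4, 3/10), radius 1/100; u2: center (-9/40, 1/5), radius 1/100; u3: center (-1/2, 1/4), radius 1/10


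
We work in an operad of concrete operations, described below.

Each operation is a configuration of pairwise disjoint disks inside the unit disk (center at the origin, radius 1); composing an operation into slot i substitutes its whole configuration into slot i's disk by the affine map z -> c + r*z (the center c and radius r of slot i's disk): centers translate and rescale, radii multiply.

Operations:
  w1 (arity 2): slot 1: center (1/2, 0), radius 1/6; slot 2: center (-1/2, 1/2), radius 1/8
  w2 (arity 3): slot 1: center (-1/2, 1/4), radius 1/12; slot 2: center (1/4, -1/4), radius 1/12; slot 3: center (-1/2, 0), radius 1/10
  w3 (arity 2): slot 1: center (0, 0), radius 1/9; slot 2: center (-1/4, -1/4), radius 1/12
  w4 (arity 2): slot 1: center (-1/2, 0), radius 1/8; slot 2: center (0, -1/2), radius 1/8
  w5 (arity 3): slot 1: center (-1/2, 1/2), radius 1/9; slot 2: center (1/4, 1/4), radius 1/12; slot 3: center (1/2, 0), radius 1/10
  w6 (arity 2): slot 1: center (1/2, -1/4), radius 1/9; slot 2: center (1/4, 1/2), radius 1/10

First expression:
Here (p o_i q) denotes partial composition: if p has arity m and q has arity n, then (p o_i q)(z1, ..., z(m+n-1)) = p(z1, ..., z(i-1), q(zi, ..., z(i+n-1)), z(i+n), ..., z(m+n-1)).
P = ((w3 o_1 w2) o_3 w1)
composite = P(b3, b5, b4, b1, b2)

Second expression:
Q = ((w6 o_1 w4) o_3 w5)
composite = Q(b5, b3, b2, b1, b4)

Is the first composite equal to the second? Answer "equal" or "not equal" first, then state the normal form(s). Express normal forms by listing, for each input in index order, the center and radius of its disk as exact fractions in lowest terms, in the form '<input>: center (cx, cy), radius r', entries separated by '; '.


not equal; first: b1: center (-11/180, 1/180), radius 1/720; b2: center (-1/4, -1/4), radius 1/12; b3: center (-1/18, 1/36), radius 1/108; b4: center (-1/20, 0), radius 1/540; b5: center (1/36, -1/36), radius 1/108; second: b1: center (11/40, 21/40), radius 1/120; b2: center (1/5, 11/20), radius 1/90; b3: center (1/2, -11/36), radius 1/72; b4: center (3/10, 1/2), radius 1/100; b5: center (4/9, -1/4), radius 1/72

The first expression reduces to b1: center (-11/180, 1/180), radius 1/720; b2: center (-1/4, -1/4), radius 1/12; b3: center (-1/18, 1/36), radius 1/108; b4: center (-1/20, 0), radius 1/540; b5: center (1/36, -1/36), radius 1/108
The second expression reduces to b1: center (11/40, 21/40), radius 1/120; b2: center (1/5, 11/20), radius 1/90; b3: center (1/2, -11/36), radius 1/72; b4: center (3/10, 1/2), radius 1/100; b5: center (4/9, -1/4), radius 1/72
No match — not equal.


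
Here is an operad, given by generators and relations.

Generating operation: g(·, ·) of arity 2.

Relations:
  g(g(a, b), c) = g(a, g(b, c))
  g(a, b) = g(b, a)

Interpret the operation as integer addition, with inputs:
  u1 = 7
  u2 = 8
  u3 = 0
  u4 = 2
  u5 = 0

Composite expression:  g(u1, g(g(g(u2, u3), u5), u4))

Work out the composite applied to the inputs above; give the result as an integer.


g(u2, u3) = 8
g(g(u2, u3), u5) = 8
g(g(g(u2, u3), u5), u4) = 10
g(u1, g(g(g(u2, u3), u5), u4)) = 17

17


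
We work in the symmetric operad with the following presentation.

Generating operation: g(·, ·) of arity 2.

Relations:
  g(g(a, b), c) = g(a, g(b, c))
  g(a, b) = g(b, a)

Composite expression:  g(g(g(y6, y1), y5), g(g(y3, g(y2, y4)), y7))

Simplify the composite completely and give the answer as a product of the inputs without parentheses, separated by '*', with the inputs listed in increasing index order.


y1 * y2 * y3 * y4 * y5 * y6 * y7

With g associative and commutative, the y-input set is all that matters.
g(y6, y1) reduces to y6 * y1
g(g(y6, y1), y5) reduces to y6 * y1 * y5
g(y2, y4) reduces to y2 * y4
g(y3, g(y2, y4)) reduces to y3 * y2 * y4
g(g(y3, g(y2, y4)), y7) reduces to y3 * y2 * y4 * y7
g(g(g(y6, y1), y5), g(g(y3, g(y2, y4)), y7)) reduces to y6 * y1 * y5 * y3 * y2 * y4 * y7
sorting the factors by input index: y1 * y2 * y3 * y4 * y5 * y6 * y7


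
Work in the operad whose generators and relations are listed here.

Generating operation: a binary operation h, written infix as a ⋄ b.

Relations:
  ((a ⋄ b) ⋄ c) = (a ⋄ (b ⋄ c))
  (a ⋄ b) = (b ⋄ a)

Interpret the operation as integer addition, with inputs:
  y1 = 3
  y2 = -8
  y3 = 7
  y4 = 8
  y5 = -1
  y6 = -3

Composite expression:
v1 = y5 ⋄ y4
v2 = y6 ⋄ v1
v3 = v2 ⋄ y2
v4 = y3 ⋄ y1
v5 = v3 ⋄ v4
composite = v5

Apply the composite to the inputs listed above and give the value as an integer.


(y5 ⋄ y4) = 7
(y6 ⋄ (y5 ⋄ y4)) = 4
((y6 ⋄ (y5 ⋄ y4)) ⋄ y2) = -4
(y3 ⋄ y1) = 10
(((y6 ⋄ (y5 ⋄ y4)) ⋄ y2) ⋄ (y3 ⋄ y1)) = 6

6


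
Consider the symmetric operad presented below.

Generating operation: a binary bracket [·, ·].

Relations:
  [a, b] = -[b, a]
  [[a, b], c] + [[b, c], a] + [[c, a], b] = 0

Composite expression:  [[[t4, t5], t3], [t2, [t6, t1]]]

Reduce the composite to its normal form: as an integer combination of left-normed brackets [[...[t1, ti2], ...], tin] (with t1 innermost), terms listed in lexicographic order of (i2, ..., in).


[[[[[t1, t6], t2], t3], t4], t5] - [[[[[t1, t6], t2], t3], t5], t4] - [[[[[t1, t6], t2], t4], t5], t3] + [[[[[t1, t6], t2], t5], t4], t3]

Skip Jacobi rewriting: expand, keep t1-initial words, read off terms.
Composite bracket: [[[t4, t5], t3], [t2, [t6, t1]]]
Applying ab - ba throughout gives 32 signed words (2^5 = 32).
Keep just the words that open with t1:
  word t1t6t2t3t4t5 has sign +1, contributing +[[[[[t1, t6], t2], t3], t4], t5]
  word t1t6t2t3t5t4 has sign -1, contributing -[[[[[t1, t6], t2], t3], t5], t4]
  word t1t6t2t4t5t3 has sign -1, contributing -[[[[[t1, t6], t2], t4], t5], t3]
  word t1t6t2t5t4t3 has sign +1, contributing +[[[[[t1, t6], t2], t5], t4], t3]


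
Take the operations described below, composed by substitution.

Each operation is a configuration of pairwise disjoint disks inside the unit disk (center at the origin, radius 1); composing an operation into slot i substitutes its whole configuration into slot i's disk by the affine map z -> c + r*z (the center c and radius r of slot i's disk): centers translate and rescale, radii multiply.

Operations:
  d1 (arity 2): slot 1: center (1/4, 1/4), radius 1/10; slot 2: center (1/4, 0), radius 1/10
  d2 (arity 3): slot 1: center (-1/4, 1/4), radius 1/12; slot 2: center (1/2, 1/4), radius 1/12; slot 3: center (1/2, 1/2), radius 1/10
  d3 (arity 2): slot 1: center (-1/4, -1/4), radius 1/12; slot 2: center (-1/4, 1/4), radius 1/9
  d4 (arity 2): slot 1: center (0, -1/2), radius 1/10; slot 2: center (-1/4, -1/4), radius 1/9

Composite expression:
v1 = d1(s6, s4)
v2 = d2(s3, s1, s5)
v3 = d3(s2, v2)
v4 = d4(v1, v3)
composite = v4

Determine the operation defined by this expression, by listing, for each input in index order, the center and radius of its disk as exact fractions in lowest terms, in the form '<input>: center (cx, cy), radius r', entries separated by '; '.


s1: center (-22/81, -71/324), radius 1/972; s2: center (-5/18, -5/18), radius 1/108; s3: center (-91/324, -71/324), radius 1/972; s4: center (1/40, -1/2), radius 1/100; s5: center (-22/81, -35/162), radius 1/810; s6: center (1/40, -19/40), radius 1/100


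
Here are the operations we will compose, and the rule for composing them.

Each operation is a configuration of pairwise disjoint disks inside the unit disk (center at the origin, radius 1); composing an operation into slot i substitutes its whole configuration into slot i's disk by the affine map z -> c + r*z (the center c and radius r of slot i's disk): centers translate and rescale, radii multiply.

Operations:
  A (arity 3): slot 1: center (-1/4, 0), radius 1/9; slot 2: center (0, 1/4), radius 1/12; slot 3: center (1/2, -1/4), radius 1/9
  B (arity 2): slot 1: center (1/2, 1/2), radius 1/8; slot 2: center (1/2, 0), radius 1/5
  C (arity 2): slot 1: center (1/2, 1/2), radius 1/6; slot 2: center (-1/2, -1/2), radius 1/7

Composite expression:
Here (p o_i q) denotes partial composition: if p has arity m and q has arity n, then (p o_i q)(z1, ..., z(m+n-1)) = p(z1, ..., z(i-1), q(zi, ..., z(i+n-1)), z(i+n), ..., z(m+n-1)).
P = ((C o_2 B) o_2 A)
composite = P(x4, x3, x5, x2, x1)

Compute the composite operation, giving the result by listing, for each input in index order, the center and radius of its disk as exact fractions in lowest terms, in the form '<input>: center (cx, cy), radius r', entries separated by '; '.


x1: center (-3/7, -1/2), radius 1/35; x2: center (-47/112, -97/224), radius 1/504; x3: center (-97/224, -3/7), radius 1/504; x4: center (1/2, 1/2), radius 1/6; x5: center (-3/7, -95/224), radius 1/672

Follow each x-input down from C: c' goes to c + r*c', radius to r*r'.
for x4, the 1-step affine chain lands on center (1/2, 1/2), radius 1/6
for x3, the 3-step affine chain lands on center (-97/224, -3/7), radius 1/504
for x5, the 3-step affine chain lands on center (-3/7, -95/224), radius 1/672
for x2, the 3-step affine chain lands on center (-47/112, -97/224), radius 1/504
for x1, the 2-step affine chain lands on center (-3/7, -1/2), radius 1/35


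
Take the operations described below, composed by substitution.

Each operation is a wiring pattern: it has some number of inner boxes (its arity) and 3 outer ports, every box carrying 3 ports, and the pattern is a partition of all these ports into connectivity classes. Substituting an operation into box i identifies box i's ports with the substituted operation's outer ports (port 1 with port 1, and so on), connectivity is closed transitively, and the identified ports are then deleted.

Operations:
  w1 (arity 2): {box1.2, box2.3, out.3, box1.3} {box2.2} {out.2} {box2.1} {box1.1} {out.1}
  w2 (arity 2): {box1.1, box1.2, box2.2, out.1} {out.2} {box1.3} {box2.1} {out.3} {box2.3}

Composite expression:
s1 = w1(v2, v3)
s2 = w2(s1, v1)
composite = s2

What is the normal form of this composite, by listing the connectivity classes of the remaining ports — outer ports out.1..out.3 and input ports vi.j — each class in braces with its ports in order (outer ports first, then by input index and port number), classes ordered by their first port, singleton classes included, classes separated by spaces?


After gluing at w2, chains via deleted ports link the v-ports.
stage w1: inputs (v2, v3), connectivity {out.1} {out.2} {out.3, v2.2, v2.3, v3.3} {v2.1} {v3.1} {v3.2}, out.j its boundary
stage w2: inputs (v2, v3, v1), connectivity {out.1, v1.2} {out.2} {out.3} {v1.1} {v1.3} {v2.1} {v2.2, v2.3, v3.3} {v3.1} {v3.2}, out.j its boundary

{out.1, v1.2} {out.2} {out.3} {v1.1} {v1.3} {v2.1} {v2.2, v2.3, v3.3} {v3.1} {v3.2}


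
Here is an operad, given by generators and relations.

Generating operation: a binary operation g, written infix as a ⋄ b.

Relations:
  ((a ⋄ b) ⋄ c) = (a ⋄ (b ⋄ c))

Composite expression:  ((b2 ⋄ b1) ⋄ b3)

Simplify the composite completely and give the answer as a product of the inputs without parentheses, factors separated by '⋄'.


Key point: g is associative — brackets drop, the b-order remains.
(b2 ⋄ b1) flattens to b2 ⋄ b1
((b2 ⋄ b1) ⋄ b3) flattens to b2 ⋄ b1 ⋄ b3

b2 ⋄ b1 ⋄ b3


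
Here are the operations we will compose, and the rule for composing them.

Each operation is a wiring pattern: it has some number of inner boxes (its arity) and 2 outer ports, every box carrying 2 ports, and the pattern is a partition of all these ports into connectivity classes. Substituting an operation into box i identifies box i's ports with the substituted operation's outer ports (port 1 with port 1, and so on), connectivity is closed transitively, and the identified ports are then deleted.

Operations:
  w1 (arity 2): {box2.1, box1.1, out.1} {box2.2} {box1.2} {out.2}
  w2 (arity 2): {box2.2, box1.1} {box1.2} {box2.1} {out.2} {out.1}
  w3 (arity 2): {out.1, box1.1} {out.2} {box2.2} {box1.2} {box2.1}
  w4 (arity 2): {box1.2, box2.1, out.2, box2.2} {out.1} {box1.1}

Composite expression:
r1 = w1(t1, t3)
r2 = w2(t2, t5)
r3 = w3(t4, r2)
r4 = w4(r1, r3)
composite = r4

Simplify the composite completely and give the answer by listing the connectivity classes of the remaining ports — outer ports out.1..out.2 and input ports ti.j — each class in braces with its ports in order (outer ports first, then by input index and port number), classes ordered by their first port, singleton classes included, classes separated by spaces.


Connectivity passes through glued w4-boundaries; trace each wire chain.
stage w1: inputs (t1, t3), connectivity {out.1, t1.1, t3.1} {out.2} {t1.2} {t3.2}, out.j its boundary
stage w2: inputs (t2, t5), connectivity {out.1} {out.2} {t2.1, t5.2} {t2.2} {t5.1}, out.j its boundary
stage w3: inputs (t4, t2, t5), connectivity {out.1, t4.1} {out.2} {t2.1, t5.2} {t2.2} {t4.2} {t5.1}, out.j its boundary
stage w4: inputs (t1, t3, t4, t2, t5), connectivity {out.1} {out.2, t4.1} {t1.1, t3.1} {t1.2} {t2.1, t5.2} {t2.2} {t3.2} {t4.2} {t5.1}, out.j its boundary

{out.1} {out.2, t4.1} {t1.1, t3.1} {t1.2} {t2.1, t5.2} {t2.2} {t3.2} {t4.2} {t5.1}


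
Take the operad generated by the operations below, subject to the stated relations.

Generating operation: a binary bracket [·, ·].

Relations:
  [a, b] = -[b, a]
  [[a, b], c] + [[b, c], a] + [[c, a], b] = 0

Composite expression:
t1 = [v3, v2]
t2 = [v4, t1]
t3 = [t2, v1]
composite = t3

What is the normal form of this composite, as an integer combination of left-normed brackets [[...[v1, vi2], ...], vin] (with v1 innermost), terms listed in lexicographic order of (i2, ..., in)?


Expand each bracket as ab - ba; the v1-initial words give the coefficients.
Composite bracket: [[v4, [v3, v2]], v1]
Expanding via [a, b] = ab - ba: 8 signed words (2^3 = 8).
The v1-initial words carry the normal form:
  from v1v2v3v4, sign -1: term -[[[v1, v2], v3], v4]
  from v1v3v2v4, sign +1: term +[[[v1, v3], v2], v4]
  from v1v4v2v3, sign +1: term +[[[v1, v4], v2], v3]
  from v1v4v3v2, sign -1: term -[[[v1, v4], v3], v2]

-[[[v1, v2], v3], v4] + [[[v1, v3], v2], v4] + [[[v1, v4], v2], v3] - [[[v1, v4], v3], v2]


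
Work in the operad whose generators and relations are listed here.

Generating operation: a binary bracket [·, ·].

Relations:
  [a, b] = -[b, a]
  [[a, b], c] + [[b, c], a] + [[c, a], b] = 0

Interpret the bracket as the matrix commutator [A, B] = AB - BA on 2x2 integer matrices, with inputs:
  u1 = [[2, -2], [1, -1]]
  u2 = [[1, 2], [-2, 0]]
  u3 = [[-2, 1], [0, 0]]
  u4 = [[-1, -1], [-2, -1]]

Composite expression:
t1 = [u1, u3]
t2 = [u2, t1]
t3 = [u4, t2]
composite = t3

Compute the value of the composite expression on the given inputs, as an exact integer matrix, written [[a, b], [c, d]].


[[0, -12], [24, 0]]

[u1, u3] = [[-1, -1], [-2, 1]]
[u2, [u1, u3]] = [[-6, 3], [6, 6]]
[u4, [u2, [u1, u3]]] = [[0, -12], [24, 0]]


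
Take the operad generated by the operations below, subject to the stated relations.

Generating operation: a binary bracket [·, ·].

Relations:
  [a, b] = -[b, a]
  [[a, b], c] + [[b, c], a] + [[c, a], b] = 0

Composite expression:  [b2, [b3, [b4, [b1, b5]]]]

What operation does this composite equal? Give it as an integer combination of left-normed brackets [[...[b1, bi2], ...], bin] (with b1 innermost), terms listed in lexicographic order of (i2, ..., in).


Antisymmetry and Jacobi reduce to b1-anchored left-normed brackets.
Composite bracket: [b2, [b3, [b4, [b1, b5]]]]
Full expansion: 16 signed words from ab - ba (2^4 = 16).
Words beginning with b1 determine it all:
  b1b5b4b3b2 appears with sign -1, giving the term -[[[[b1, b5], b4], b3], b2]

-[[[[b1, b5], b4], b3], b2]


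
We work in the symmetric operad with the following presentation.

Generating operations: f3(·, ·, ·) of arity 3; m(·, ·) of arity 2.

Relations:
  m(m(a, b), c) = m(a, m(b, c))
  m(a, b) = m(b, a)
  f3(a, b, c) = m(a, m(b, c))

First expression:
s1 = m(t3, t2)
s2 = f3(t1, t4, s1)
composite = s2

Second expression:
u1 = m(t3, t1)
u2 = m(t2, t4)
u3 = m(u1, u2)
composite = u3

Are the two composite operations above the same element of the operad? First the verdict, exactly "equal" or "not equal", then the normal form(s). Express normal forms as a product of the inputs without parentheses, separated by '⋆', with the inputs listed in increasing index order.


equal; the common form is t1 ⋆ t2 ⋆ t3 ⋆ t4

In normal form, the first expression is t1 ⋆ t2 ⋆ t3 ⋆ t4
In normal form, the second expression is t1 ⋆ t2 ⋆ t3 ⋆ t4
The forms coincide; equal.


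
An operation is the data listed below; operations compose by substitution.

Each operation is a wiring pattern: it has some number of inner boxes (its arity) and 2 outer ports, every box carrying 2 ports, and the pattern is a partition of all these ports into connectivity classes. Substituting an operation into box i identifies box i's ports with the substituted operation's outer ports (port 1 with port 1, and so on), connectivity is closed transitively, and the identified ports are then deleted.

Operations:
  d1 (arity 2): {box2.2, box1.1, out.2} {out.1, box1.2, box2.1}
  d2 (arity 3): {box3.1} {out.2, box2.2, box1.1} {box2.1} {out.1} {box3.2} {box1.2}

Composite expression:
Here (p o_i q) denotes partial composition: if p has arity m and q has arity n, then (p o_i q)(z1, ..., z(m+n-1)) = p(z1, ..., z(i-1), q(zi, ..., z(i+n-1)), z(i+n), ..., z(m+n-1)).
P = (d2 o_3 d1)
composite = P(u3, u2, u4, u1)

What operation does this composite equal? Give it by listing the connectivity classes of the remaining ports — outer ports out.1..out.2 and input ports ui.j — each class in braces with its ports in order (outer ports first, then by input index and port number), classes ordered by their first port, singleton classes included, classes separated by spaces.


{out.1} {out.2, u2.2, u3.1} {u1.1, u4.2} {u1.2, u4.1} {u2.1} {u3.2}

Two ports join when wires chain via d2-identified ports.
the subtree at d1 composes to {out.1, u1.1, u4.2} {out.2, u1.2, u4.1} on (u4, u1); out.j = own outer ports
the subtree at d2 composes to {out.1} {out.2, u2.2, u3.1} {u1.1, u4.2} {u1.2, u4.1} {u2.1} {u3.2} on (u3, u2, u4, u1); out.j = own outer ports


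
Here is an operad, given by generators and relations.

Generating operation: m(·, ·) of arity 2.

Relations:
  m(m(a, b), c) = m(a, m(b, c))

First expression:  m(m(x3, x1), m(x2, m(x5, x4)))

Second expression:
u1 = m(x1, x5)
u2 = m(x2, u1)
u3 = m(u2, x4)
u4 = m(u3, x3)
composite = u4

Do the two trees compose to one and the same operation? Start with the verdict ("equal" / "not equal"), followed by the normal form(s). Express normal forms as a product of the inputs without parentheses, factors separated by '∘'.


not equal; the first gives x3 ∘ x1 ∘ x2 ∘ x5 ∘ x4 and the second x2 ∘ x1 ∘ x5 ∘ x4 ∘ x3


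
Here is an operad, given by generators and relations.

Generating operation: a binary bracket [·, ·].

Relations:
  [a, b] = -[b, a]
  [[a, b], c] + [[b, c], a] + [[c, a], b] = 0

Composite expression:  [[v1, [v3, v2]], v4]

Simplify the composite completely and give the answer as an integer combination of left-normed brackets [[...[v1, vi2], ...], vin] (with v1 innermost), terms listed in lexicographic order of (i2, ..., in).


In the tensor algebra, words opening v1 carry the v1-anchored form.
Composite bracket: [[v1, [v3, v2]], v4]
Each bracket splits as ab - ba, giving 8 signed words (2^3 = 8).
Only words starting with v1 matter:
  word v1v2v3v4 has sign -1, contributing -[[[v1, v2], v3], v4]
  word v1v3v2v4 has sign +1, contributing +[[[v1, v3], v2], v4]

-[[[v1, v2], v3], v4] + [[[v1, v3], v2], v4]


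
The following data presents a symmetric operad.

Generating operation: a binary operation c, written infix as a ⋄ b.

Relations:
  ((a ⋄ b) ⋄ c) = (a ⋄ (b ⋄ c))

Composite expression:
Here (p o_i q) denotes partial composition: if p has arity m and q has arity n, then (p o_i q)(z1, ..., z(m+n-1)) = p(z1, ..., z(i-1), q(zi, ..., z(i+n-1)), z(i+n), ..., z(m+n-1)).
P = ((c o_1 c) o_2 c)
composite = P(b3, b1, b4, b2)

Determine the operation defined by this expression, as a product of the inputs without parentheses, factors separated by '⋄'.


b3 ⋄ b1 ⋄ b4 ⋄ b2

Associativity of c dissolves the nesting; only the b-input order survives.
(b1 ⋄ b4) collapses to b1 ⋄ b4
(b3 ⋄ (b1 ⋄ b4)) collapses to b3 ⋄ b1 ⋄ b4
((b3 ⋄ (b1 ⋄ b4)) ⋄ b2) collapses to b3 ⋄ b1 ⋄ b4 ⋄ b2


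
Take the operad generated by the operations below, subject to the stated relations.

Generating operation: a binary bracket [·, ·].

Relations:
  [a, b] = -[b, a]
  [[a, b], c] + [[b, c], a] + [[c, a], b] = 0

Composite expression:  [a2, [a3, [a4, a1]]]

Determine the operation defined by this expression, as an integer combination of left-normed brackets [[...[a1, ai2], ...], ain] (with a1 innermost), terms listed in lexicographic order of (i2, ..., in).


-[[[a1, a4], a3], a2]


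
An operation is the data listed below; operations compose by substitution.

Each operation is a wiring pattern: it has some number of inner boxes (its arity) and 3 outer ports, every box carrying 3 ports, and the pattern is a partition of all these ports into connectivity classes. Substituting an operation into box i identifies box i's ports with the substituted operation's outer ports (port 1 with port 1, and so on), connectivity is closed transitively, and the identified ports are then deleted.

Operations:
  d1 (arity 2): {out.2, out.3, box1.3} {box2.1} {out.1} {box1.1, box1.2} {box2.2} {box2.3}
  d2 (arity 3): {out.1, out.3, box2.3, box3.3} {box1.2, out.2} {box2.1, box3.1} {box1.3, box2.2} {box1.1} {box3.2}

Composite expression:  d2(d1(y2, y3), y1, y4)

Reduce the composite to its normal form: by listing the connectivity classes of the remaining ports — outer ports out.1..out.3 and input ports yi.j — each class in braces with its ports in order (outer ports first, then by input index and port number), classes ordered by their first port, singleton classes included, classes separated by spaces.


Reachability decides: close wires over d2-identified ports.
d1 over (y2, y3) gives {out.1} {out.2, out.3, y2.3} {y2.1, y2.2} {y3.1} {y3.2} {y3.3}, out.j being that stage's outer ports
d2 over (y2, y3, y1, y4) gives {out.1, out.3, y1.3, y4.3} {out.2, y1.2, y2.3} {y1.1, y4.1} {y2.1, y2.2} {y3.1} {y3.2} {y3.3} {y4.2}, out.j being that stage's outer ports

{out.1, out.3, y1.3, y4.3} {out.2, y1.2, y2.3} {y1.1, y4.1} {y2.1, y2.2} {y3.1} {y3.2} {y3.3} {y4.2}


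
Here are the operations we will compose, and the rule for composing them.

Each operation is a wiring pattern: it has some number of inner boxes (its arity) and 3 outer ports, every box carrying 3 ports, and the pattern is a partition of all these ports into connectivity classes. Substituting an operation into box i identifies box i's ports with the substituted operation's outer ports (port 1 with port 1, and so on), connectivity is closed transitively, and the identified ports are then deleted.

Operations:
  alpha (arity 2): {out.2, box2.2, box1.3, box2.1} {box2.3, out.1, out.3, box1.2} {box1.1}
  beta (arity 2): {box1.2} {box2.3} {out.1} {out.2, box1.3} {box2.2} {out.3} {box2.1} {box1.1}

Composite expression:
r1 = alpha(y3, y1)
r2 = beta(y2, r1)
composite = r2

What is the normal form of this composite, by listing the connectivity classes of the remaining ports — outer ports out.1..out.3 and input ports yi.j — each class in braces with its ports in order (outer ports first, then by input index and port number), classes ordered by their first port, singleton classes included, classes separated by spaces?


{out.1} {out.2, y2.3} {out.3} {y1.1, y1.2, y3.3} {y1.3, y3.2} {y2.1} {y2.2} {y3.1}

Reachability decides: close wires over beta-identified ports.
the subtree at alpha composes to {out.1, out.3, y1.3, y3.2} {out.2, y1.1, y1.2, y3.3} {y3.1} on (y3, y1); out.j = own outer ports
the subtree at beta composes to {out.1} {out.2, y2.3} {out.3} {y1.1, y1.2, y3.3} {y1.3, y3.2} {y2.1} {y2.2} {y3.1} on (y2, y3, y1); out.j = own outer ports


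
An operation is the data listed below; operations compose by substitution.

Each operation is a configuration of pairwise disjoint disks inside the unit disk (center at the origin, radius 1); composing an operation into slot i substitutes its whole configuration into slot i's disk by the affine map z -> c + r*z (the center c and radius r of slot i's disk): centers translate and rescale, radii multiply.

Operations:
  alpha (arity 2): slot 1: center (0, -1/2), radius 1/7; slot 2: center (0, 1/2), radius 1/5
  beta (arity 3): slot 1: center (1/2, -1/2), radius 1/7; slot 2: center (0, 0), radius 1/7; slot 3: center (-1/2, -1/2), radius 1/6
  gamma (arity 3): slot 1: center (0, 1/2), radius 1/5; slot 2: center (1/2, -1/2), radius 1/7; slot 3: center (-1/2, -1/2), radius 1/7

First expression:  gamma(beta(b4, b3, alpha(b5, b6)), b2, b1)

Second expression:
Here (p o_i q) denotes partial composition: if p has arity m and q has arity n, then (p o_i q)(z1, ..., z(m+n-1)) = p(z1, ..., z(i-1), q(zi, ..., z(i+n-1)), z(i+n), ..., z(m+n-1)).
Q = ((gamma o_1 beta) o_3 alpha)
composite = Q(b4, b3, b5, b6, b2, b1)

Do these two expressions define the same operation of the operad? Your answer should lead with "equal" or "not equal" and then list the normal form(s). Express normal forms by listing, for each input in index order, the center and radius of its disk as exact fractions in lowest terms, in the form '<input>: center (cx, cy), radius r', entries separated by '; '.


The first composite normalizes to b1: center (-1/2, -1/2), radius 1/7; b2: center (1/2, -1/2), radius 1/7; b3: center (0, 1/2), radius 1/35; b4: center (1/10, 2/5), radius 1/35; b5: center (-1/10, 23/60), radius 1/210; b6: center (-1/10, 5/12), radius 1/150
The second composite normalizes to b1: center (-1/2, -1/2), radius 1/7; b2: center (1/2, -1/2), radius 1/7; b3: center (0, 1/2), radius 1/35; b4: center (1/10, 2/5), radius 1/35; b5: center (-1/10, 23/60), radius 1/210; b6: center (-1/10, 5/12), radius 1/150
One common form — equal.

equal; both compose to b1: center (-1/2, -1/2), radius 1/7; b2: center (1/2, -1/2), radius 1/7; b3: center (0, 1/2), radius 1/35; b4: center (1/10, 2/5), radius 1/35; b5: center (-1/10, 23/60), radius 1/210; b6: center (-1/10, 5/12), radius 1/150
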